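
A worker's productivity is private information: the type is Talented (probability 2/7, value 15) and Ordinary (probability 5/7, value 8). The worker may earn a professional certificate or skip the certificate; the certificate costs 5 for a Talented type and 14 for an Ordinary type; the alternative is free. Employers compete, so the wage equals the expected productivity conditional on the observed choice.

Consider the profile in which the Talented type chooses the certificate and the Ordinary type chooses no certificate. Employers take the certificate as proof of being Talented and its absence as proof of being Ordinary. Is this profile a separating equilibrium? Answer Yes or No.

Under these beliefs, the certificate earns wage 15 and no certificate earns wage 8.
Talented: the certificate nets 15 − 5 = 10; no certificate nets 8. Talented prefers the certificate.
Ordinary: the certificate nets 15 − 14 = 1; no certificate nets 8. Ordinary prefers no certificate.
Neither type deviates, so the separating profile is an equilibrium.

Yes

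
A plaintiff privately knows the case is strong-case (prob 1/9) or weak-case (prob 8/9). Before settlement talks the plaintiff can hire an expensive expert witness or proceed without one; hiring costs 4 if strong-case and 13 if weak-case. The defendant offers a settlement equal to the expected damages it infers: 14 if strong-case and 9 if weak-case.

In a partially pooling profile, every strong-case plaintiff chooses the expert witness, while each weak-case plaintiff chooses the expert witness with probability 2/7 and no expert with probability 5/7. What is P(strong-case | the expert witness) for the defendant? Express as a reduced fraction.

P(the expert witness) = (1/9)·1 + (8/9)·(2/7) = 23/63.
By Bayes' rule, P(strong-case | the expert witness) = (1/9) / (23/63) = 7/23.

7/23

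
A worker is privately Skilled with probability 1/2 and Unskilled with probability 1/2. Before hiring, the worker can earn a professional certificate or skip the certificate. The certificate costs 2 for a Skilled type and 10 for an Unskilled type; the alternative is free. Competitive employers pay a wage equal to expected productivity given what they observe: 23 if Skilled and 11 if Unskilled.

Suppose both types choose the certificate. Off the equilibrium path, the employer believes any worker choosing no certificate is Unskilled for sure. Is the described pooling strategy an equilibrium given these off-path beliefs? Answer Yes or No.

On path, the employer holds the prior and pays 1/2·23 + 1/2·11 = 17. Off path (no certificate), believing Unskilled, it pays 11.
Skilled: the certificate nets 17 − 2 = 15; no certificate nets 11. Skilled stays.
Unskilled: the certificate nets 17 − 10 = 7; no certificate nets 11. Unskilled would deviate.
A type deviates, so pooling fails.

No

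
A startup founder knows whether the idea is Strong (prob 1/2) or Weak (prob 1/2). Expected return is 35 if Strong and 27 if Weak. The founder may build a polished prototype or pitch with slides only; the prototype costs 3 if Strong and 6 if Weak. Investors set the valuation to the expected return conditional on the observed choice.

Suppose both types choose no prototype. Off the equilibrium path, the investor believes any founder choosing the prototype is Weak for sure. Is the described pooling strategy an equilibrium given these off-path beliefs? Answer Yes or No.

On path, the investor holds the prior and pays 1/2·35 + 1/2·27 = 31. Off path (the prototype), believing Weak, it pays 27.
Strong: no prototype nets 31; the prototype nets 27 − 3 = 24. Strong stays.
Weak: no prototype nets 31; the prototype nets 27 − 6 = 21. Weak stays.
No type deviates, so pooling is sustained.

Yes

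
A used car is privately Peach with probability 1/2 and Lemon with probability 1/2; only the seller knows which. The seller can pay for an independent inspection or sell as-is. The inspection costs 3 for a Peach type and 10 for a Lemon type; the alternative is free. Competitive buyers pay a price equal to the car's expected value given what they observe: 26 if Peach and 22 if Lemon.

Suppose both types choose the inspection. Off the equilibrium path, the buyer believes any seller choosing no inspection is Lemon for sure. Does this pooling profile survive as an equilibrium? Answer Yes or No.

No

On path, the buyer holds the prior and pays 1/2·26 + 1/2·22 = 24. Off path (no inspection), believing Lemon, it pays 22.
Peach: the inspection nets 24 − 3 = 21; no inspection nets 22. Peach would deviate.
Lemon: the inspection nets 24 − 10 = 14; no inspection nets 22. Lemon would deviate.
A type deviates, so pooling fails.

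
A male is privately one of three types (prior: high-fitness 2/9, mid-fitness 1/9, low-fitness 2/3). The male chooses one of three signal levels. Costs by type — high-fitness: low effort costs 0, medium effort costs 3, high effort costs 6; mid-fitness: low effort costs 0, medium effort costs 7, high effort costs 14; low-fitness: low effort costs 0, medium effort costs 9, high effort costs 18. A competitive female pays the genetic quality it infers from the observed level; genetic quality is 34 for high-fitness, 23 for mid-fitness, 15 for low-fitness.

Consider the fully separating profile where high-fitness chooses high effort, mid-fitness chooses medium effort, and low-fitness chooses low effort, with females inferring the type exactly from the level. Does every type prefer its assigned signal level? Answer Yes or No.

No

Separating mating payoffs: high effort → 34, medium effort → 23, low effort → 15.
high-fitness (assigned high effort): low effort: 15 − 0 = 15; medium effort: 23 − 3 = 20; high effort: 34 − 6 = 28. high-fitness stays.
mid-fitness (assigned medium effort): low effort: 15 − 0 = 15; medium effort: 23 − 7 = 16; high effort: 34 − 14 = 20. mid-fitness prefers high effort.
low-fitness (assigned low effort): low effort: 15 − 0 = 15; medium effort: 23 − 9 = 14; high effort: 34 − 18 = 16. low-fitness prefers high effort.
At least one type deviates; the separating profile fails.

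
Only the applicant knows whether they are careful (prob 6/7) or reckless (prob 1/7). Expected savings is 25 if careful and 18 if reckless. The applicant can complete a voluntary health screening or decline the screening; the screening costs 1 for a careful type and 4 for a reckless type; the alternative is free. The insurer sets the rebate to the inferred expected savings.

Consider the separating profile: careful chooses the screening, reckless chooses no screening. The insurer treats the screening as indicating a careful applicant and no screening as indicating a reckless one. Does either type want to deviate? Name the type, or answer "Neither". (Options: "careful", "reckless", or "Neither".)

The screening pays 25; no screening pays 18.
careful: assigned the screening, nets 25 − 1 = 24; deviating to no screening nets 18.
reckless: assigned no screening, nets 18; deviating to the screening nets 25 − 4 = 21.
The reckless type gains 3 by deviating.

reckless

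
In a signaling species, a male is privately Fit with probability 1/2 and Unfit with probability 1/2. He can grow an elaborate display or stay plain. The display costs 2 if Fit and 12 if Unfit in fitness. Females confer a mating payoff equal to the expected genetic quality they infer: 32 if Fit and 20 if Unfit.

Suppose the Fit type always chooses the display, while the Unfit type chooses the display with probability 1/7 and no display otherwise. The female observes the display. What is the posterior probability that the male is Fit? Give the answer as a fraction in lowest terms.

7/8

P(the display) = (1/2)·1 + (1/2)·(1/7) = 4/7.
By Bayes' rule, P(Fit | the display) = (1/2) / (4/7) = 7/8.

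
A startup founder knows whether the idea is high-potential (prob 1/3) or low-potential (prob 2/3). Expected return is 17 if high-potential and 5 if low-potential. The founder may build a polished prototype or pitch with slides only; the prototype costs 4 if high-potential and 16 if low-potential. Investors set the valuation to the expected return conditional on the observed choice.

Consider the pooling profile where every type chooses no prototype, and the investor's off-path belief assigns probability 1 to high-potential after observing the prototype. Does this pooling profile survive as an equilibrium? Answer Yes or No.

On path, the investor holds the prior and pays 1/3·17 + 2/3·5 = 9. Off path (the prototype), believing high-potential, it pays 17.
high-potential: no prototype nets 9; the prototype nets 17 − 4 = 13. high-potential would deviate.
low-potential: no prototype nets 9; the prototype nets 17 − 16 = 1. low-potential stays.
A type deviates, so pooling fails.

No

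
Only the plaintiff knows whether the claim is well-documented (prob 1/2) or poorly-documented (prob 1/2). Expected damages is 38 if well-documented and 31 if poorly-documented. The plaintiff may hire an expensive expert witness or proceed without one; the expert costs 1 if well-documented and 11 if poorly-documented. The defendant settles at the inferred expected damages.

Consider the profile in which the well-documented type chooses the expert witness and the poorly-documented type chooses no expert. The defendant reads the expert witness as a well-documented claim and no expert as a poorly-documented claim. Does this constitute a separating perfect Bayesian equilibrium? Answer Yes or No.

Under these beliefs, the expert witness earns settlement 38 and no expert earns settlement 31.
well-documented: the expert witness nets 38 − 1 = 37; no expert nets 31. well-documented prefers the expert witness.
poorly-documented: the expert witness nets 38 − 11 = 27; no expert nets 31. poorly-documented prefers no expert.
Neither type deviates, so the separating profile is an equilibrium.

Yes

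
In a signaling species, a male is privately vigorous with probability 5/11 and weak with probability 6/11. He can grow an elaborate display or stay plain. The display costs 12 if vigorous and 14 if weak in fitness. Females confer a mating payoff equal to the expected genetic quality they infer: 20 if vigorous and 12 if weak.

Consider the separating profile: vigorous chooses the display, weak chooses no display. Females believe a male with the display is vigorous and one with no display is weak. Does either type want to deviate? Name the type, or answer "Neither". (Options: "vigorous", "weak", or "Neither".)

vigorous

The display pays 20; no display pays 12.
vigorous: assigned the display, nets 20 − 12 = 8; deviating to no display nets 12.
weak: assigned no display, nets 12; deviating to the display nets 20 − 14 = 6.
The vigorous type gains 4 by deviating.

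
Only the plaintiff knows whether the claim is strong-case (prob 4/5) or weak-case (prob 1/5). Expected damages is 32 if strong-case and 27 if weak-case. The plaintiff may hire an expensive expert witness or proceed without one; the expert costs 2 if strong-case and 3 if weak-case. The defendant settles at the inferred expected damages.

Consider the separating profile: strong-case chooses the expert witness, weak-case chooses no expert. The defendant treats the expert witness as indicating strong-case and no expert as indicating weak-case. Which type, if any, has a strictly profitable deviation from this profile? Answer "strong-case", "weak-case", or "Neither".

The expert witness pays 32; no expert pays 27.
strong-case: assigned the expert witness, nets 32 − 2 = 30; deviating to no expert nets 27.
weak-case: assigned no expert, nets 27; deviating to the expert witness nets 32 − 3 = 29.
The weak-case type gains 2 by deviating.

weak-case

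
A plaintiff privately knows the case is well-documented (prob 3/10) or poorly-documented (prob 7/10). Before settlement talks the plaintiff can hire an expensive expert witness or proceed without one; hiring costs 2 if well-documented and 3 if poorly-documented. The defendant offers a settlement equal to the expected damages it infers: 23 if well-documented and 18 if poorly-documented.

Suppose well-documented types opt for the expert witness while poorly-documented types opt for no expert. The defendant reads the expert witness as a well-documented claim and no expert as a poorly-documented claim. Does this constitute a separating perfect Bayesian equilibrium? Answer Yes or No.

Under these beliefs, the expert witness earns settlement 23 and no expert earns settlement 18.
well-documented: the expert witness nets 23 − 2 = 21; no expert nets 18. well-documented prefers the expert witness.
poorly-documented: the expert witness nets 23 − 3 = 20; no expert nets 18. poorly-documented would deviate to the expert witness.
poorly-documented has a profitable deviation, so the profile is not an equilibrium.

No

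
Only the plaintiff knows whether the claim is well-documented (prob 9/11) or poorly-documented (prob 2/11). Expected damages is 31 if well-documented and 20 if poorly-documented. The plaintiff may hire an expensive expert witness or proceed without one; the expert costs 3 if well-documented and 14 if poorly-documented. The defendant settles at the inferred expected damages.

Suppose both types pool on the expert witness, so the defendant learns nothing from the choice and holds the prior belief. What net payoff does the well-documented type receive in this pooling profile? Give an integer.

Pooled settlement = 9/11·31 + 2/11·20 = 29.
well-documented pays cost 3 for the expert witness, so net payoff = 29 − 3 = 26.

26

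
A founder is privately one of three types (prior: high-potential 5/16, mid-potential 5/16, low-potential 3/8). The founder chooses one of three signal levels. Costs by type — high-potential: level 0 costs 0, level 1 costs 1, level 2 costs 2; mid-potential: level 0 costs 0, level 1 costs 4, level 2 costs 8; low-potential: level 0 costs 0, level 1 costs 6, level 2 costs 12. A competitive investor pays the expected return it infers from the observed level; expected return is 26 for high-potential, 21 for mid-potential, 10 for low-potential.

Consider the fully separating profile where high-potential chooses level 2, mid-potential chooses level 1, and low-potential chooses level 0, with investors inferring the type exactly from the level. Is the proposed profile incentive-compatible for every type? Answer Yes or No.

No

Separating valuations: level 2 → 26, level 1 → 21, level 0 → 10.
high-potential (assigned level 2): level 0: 10 − 0 = 10; level 1: 21 − 1 = 20; level 2: 26 − 2 = 24. high-potential stays.
mid-potential (assigned level 1): level 0: 10 − 0 = 10; level 1: 21 − 4 = 17; level 2: 26 − 8 = 18. mid-potential prefers level 2.
low-potential (assigned level 0): level 0: 10 − 0 = 10; level 1: 21 − 6 = 15; level 2: 26 − 12 = 14. low-potential prefers level 1.
At least one type deviates; the separating profile fails.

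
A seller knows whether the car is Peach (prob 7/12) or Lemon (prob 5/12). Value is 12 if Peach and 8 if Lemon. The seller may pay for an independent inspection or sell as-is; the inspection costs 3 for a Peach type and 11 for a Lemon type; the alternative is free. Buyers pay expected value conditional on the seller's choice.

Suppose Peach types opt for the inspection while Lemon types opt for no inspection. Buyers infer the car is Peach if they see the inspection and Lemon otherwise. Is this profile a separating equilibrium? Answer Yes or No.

Yes

Under these beliefs, the inspection earns price 12 and no inspection earns price 8.
Peach: the inspection nets 12 − 3 = 9; no inspection nets 8. Peach prefers the inspection.
Lemon: the inspection nets 12 − 11 = 1; no inspection nets 8. Lemon prefers no inspection.
Neither type deviates, so the separating profile is an equilibrium.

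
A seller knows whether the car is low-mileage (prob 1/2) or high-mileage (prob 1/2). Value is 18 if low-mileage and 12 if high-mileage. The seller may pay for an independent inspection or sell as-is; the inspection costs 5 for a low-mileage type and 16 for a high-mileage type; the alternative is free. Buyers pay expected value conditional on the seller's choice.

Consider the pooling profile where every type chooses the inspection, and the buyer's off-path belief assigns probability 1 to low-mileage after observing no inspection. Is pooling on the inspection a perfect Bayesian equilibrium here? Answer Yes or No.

On path, the buyer holds the prior and pays 1/2·18 + 1/2·12 = 15. Off path (no inspection), believing low-mileage, it pays 18.
low-mileage: the inspection nets 15 − 5 = 10; no inspection nets 18. low-mileage would deviate.
high-mileage: the inspection nets 15 − 16 = -1; no inspection nets 18. high-mileage would deviate.
A type deviates, so pooling fails.

No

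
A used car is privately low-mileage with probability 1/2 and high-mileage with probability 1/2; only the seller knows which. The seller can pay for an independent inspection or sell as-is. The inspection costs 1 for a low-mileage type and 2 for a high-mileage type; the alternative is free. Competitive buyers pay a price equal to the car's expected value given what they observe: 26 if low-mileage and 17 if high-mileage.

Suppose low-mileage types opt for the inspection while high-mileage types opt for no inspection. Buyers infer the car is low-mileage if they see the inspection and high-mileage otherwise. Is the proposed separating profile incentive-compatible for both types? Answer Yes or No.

Under these beliefs, the inspection earns price 26 and no inspection earns price 17.
low-mileage: the inspection nets 26 − 1 = 25; no inspection nets 17. low-mileage prefers the inspection.
high-mileage: the inspection nets 26 − 2 = 24; no inspection nets 17. high-mileage would deviate to the inspection.
high-mileage has a profitable deviation, so the profile is not an equilibrium.

No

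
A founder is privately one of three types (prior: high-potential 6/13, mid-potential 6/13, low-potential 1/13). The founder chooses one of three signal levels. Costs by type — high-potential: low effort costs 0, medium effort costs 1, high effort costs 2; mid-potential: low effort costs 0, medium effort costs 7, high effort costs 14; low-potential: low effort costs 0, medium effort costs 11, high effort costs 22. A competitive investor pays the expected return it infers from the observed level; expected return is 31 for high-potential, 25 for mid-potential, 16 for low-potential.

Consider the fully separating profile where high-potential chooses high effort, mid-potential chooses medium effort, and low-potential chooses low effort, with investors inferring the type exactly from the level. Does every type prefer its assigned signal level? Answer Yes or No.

Separating valuations: high effort → 31, medium effort → 25, low effort → 16.
high-potential (assigned high effort): low effort: 16 − 0 = 16; medium effort: 25 − 1 = 24; high effort: 31 − 2 = 29. high-potential stays.
mid-potential (assigned medium effort): low effort: 16 − 0 = 16; medium effort: 25 − 7 = 18; high effort: 31 − 14 = 17. mid-potential stays.
low-potential (assigned low effort): low effort: 16 − 0 = 16; medium effort: 25 − 11 = 14; high effort: 31 − 22 = 9. low-potential stays.
Every type prefers its assigned level; separation holds.

Yes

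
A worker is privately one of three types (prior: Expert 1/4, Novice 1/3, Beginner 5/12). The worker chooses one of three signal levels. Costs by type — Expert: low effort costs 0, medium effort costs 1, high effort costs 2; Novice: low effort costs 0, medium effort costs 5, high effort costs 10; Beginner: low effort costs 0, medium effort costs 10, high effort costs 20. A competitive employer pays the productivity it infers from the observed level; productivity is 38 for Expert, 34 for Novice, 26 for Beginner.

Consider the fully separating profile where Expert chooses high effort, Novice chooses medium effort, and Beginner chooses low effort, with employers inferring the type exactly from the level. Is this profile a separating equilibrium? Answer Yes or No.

Separating wages: high effort → 38, medium effort → 34, low effort → 26.
Expert (assigned high effort): low effort: 26 − 0 = 26; medium effort: 34 − 1 = 33; high effort: 38 − 2 = 36. Expert stays.
Novice (assigned medium effort): low effort: 26 − 0 = 26; medium effort: 34 − 5 = 29; high effort: 38 − 10 = 28. Novice stays.
Beginner (assigned low effort): low effort: 26 − 0 = 26; medium effort: 34 − 10 = 24; high effort: 38 − 20 = 18. Beginner stays.
Every type prefers its assigned level; separation holds.

Yes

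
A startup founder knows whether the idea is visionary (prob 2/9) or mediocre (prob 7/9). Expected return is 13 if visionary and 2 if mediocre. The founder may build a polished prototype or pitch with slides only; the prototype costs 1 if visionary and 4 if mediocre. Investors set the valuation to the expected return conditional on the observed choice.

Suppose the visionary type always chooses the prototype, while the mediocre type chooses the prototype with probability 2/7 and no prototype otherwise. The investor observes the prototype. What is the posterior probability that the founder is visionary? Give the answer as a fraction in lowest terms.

1/2

P(the prototype) = (2/9)·1 + (7/9)·(2/7) = 4/9.
By Bayes' rule, P(visionary | the prototype) = (2/9) / (4/9) = 1/2.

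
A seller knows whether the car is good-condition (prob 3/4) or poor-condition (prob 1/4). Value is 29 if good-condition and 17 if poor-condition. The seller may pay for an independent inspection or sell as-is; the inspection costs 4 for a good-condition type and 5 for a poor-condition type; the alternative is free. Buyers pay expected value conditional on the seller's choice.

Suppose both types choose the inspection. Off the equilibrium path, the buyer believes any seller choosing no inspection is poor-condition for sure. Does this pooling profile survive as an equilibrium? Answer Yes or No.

On path, the buyer holds the prior and pays 3/4·29 + 1/4·17 = 26. Off path (no inspection), believing poor-condition, it pays 17.
good-condition: the inspection nets 26 − 4 = 22; no inspection nets 17. good-condition stays.
poor-condition: the inspection nets 26 − 5 = 21; no inspection nets 17. poor-condition stays.
No type deviates, so pooling is sustained.

Yes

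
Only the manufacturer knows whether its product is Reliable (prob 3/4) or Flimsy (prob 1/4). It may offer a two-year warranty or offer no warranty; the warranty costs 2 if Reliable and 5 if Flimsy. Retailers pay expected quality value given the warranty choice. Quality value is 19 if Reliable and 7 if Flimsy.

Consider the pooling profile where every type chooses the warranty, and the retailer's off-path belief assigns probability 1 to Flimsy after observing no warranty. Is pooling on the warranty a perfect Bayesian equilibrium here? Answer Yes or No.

Yes

On path, the retailer holds the prior and pays 3/4·19 + 1/4·7 = 16. Off path (no warranty), believing Flimsy, it pays 7.
Reliable: the warranty nets 16 − 2 = 14; no warranty nets 7. Reliable stays.
Flimsy: the warranty nets 16 − 5 = 11; no warranty nets 7. Flimsy stays.
No type deviates, so pooling is sustained.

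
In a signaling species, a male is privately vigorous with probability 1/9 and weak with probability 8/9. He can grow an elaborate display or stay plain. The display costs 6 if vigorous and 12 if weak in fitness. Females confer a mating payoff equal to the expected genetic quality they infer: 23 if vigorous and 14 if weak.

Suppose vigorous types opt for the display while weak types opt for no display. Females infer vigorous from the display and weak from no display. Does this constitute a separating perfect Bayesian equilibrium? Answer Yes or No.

Yes

Under these beliefs, the display earns mating payoff 23 and no display earns mating payoff 14.
vigorous: the display nets 23 − 6 = 17; no display nets 14. vigorous prefers the display.
weak: the display nets 23 − 12 = 11; no display nets 14. weak prefers no display.
Neither type deviates, so the separating profile is an equilibrium.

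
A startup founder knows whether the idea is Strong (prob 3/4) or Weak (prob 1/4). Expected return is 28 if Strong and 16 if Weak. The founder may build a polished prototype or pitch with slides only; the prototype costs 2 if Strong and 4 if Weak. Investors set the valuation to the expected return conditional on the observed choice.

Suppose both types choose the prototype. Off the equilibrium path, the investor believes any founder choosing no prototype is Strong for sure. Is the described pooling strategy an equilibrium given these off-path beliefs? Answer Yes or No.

No

On path, the investor holds the prior and pays 3/4·28 + 1/4·16 = 25. Off path (no prototype), believing Strong, it pays 28.
Strong: the prototype nets 25 − 2 = 23; no prototype nets 28. Strong would deviate.
Weak: the prototype nets 25 − 4 = 21; no prototype nets 28. Weak would deviate.
A type deviates, so pooling fails.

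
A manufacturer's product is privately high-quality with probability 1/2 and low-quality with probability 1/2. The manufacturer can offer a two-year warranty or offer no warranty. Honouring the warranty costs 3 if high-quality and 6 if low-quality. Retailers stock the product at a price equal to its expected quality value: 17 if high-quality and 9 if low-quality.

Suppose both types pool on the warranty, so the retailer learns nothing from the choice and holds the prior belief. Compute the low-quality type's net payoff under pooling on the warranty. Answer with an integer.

Pooled price = 1/2·17 + 1/2·9 = 13.
low-quality pays cost 6 for the warranty, so net payoff = 13 − 6 = 7.

7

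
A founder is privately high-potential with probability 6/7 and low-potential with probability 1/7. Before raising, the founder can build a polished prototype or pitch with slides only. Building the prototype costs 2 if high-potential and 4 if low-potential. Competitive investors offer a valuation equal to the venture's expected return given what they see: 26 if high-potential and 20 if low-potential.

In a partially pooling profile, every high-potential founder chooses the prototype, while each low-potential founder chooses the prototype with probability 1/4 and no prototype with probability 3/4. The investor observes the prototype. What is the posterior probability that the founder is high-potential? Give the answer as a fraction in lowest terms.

24/25

P(the prototype) = (6/7)·1 + (1/7)·(1/4) = 25/28.
By Bayes' rule, P(high-potential | the prototype) = (6/7) / (25/28) = 24/25.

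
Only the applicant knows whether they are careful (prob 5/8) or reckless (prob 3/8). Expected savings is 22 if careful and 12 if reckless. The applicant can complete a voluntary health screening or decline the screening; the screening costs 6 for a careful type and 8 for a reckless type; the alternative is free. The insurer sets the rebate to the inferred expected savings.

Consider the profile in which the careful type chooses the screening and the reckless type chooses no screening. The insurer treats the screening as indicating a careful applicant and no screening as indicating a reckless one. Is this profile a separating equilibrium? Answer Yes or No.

No

Under these beliefs, the screening earns rebate 22 and no screening earns rebate 12.
careful: the screening nets 22 − 6 = 16; no screening nets 12. careful prefers the screening.
reckless: the screening nets 22 − 8 = 14; no screening nets 12. reckless would deviate to the screening.
reckless has a profitable deviation, so the profile is not an equilibrium.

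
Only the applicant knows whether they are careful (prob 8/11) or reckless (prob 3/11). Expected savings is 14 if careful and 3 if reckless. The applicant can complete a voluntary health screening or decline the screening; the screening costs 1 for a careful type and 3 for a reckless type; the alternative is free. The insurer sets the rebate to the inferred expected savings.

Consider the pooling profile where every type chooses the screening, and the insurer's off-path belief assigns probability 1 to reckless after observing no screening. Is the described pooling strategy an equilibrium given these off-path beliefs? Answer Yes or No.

On path, the insurer holds the prior and pays 8/11·14 + 3/11·3 = 11. Off path (no screening), believing reckless, it pays 3.
careful: the screening nets 11 − 1 = 10; no screening nets 3. careful stays.
reckless: the screening nets 11 − 3 = 8; no screening nets 3. reckless stays.
No type deviates, so pooling is sustained.

Yes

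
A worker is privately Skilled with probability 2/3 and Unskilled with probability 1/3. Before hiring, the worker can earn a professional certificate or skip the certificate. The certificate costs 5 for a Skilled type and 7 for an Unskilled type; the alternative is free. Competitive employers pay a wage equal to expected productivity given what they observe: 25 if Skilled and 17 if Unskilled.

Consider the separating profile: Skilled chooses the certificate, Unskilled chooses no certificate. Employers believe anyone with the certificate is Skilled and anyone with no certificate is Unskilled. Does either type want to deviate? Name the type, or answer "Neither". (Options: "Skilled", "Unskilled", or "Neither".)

Unskilled

The certificate pays 25; no certificate pays 17.
Skilled: assigned the certificate, nets 25 − 5 = 20; deviating to no certificate nets 17.
Unskilled: assigned no certificate, nets 17; deviating to the certificate nets 25 − 7 = 18.
The Unskilled type gains 1 by deviating.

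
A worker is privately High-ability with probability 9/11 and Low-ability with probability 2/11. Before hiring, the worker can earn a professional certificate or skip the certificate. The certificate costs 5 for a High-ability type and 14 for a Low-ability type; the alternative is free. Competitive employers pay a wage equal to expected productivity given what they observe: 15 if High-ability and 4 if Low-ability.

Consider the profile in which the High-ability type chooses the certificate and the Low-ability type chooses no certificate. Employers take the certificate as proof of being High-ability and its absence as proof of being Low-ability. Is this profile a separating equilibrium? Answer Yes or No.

Under these beliefs, the certificate earns wage 15 and no certificate earns wage 4.
High-ability: the certificate nets 15 − 5 = 10; no certificate nets 4. High-ability prefers the certificate.
Low-ability: the certificate nets 15 − 14 = 1; no certificate nets 4. Low-ability prefers no certificate.
Neither type deviates, so the separating profile is an equilibrium.

Yes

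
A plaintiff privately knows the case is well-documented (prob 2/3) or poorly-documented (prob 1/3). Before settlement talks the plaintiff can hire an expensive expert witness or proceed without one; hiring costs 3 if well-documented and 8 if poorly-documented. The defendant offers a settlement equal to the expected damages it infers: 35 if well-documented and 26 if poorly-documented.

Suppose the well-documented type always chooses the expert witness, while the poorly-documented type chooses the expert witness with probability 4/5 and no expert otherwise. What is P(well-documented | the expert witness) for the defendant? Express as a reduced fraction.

5/7

P(the expert witness) = (2/3)·1 + (1/3)·(4/5) = 14/15.
By Bayes' rule, P(well-documented | the expert witness) = (2/3) / (14/15) = 5/7.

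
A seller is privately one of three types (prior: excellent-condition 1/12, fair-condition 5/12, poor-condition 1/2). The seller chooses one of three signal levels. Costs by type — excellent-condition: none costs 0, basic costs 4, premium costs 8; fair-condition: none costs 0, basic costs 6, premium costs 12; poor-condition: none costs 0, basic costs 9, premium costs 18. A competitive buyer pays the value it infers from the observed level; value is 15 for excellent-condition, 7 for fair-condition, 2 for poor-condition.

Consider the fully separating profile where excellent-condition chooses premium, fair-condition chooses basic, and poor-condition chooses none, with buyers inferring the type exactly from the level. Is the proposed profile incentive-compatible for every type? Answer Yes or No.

Separating prices: premium → 15, basic → 7, none → 2.
excellent-condition (assigned premium): none: 2 − 0 = 2; basic: 7 − 4 = 3; premium: 15 − 8 = 7. excellent-condition stays.
fair-condition (assigned basic): none: 2 − 0 = 2; basic: 7 − 6 = 1; premium: 15 − 12 = 3. fair-condition prefers premium.
poor-condition (assigned none): none: 2 − 0 = 2; basic: 7 − 9 = -2; premium: 15 − 18 = -3. poor-condition stays.
At least one type deviates; the separating profile fails.

No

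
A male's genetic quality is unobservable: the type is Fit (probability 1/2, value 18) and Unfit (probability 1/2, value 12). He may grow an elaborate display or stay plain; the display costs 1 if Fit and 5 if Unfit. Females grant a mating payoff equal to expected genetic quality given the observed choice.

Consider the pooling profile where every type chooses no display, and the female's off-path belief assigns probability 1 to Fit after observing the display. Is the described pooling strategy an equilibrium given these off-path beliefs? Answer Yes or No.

No

On path, the female holds the prior and pays 1/2·18 + 1/2·12 = 15. Off path (the display), believing Fit, it pays 18.
Fit: no display nets 15; the display nets 18 − 1 = 17. Fit would deviate.
Unfit: no display nets 15; the display nets 18 − 5 = 13. Unfit stays.
A type deviates, so pooling fails.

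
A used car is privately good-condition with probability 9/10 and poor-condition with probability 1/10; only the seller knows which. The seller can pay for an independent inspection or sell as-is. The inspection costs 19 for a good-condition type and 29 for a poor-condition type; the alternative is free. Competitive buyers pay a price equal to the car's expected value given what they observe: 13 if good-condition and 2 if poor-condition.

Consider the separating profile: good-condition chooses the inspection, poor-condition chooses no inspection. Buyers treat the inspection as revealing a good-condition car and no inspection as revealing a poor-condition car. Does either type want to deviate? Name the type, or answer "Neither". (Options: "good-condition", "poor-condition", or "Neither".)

good-condition

The inspection pays 13; no inspection pays 2.
good-condition: assigned the inspection, nets 13 − 19 = -6; deviating to no inspection nets 2.
poor-condition: assigned no inspection, nets 2; deviating to the inspection nets 13 − 29 = -16.
The good-condition type gains 8 by deviating.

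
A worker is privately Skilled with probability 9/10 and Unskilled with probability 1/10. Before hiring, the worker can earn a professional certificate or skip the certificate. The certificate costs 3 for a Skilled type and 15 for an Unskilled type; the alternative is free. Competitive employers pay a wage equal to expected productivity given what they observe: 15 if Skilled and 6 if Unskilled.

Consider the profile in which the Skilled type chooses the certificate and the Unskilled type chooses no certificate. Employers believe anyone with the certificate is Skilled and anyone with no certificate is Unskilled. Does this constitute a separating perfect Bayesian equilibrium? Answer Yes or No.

Under these beliefs, the certificate earns wage 15 and no certificate earns wage 6.
Skilled: the certificate nets 15 − 3 = 12; no certificate nets 6. Skilled prefers the certificate.
Unskilled: the certificate nets 15 − 15 = 0; no certificate nets 6. Unskilled prefers no certificate.
Neither type deviates, so the separating profile is an equilibrium.

Yes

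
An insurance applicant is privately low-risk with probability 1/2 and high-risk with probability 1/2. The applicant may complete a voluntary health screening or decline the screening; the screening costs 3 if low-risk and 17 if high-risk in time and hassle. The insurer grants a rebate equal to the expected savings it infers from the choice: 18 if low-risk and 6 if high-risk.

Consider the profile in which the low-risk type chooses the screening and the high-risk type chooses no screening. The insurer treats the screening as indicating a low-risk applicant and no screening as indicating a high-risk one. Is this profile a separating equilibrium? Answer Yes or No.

Yes

Under these beliefs, the screening earns rebate 18 and no screening earns rebate 6.
low-risk: the screening nets 18 − 3 = 15; no screening nets 6. low-risk prefers the screening.
high-risk: the screening nets 18 − 17 = 1; no screening nets 6. high-risk prefers no screening.
Neither type deviates, so the separating profile is an equilibrium.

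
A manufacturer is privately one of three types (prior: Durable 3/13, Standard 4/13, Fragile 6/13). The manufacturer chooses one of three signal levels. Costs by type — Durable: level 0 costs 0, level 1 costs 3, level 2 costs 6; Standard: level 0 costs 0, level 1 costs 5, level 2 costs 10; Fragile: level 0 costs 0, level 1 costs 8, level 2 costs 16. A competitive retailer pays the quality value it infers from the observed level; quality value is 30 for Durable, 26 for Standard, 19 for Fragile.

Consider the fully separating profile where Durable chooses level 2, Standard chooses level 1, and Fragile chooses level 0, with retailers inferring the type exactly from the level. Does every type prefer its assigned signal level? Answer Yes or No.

Yes

Separating prices: level 2 → 30, level 1 → 26, level 0 → 19.
Durable (assigned level 2): level 0: 19 − 0 = 19; level 1: 26 − 3 = 23; level 2: 30 − 6 = 24. Durable stays.
Standard (assigned level 1): level 0: 19 − 0 = 19; level 1: 26 − 5 = 21; level 2: 30 − 10 = 20. Standard stays.
Fragile (assigned level 0): level 0: 19 − 0 = 19; level 1: 26 − 8 = 18; level 2: 30 − 16 = 14. Fragile stays.
Every type prefers its assigned level; separation holds.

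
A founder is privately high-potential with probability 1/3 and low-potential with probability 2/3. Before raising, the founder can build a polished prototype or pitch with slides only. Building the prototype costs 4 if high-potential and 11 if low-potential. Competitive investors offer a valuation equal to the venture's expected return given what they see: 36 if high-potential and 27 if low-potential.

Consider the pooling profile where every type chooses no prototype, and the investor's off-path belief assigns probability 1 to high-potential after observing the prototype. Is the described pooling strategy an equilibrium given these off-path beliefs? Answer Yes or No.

On path, the investor holds the prior and pays 1/3·36 + 2/3·27 = 30. Off path (the prototype), believing high-potential, it pays 36.
high-potential: no prototype nets 30; the prototype nets 36 − 4 = 32. high-potential would deviate.
low-potential: no prototype nets 30; the prototype nets 36 − 11 = 25. low-potential stays.
A type deviates, so pooling fails.

No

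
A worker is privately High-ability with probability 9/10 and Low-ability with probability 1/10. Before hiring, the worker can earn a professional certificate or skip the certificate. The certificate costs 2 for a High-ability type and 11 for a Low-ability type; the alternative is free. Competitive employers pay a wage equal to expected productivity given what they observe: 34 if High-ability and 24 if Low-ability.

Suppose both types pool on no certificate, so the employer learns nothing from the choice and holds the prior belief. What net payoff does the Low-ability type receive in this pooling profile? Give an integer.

33

Pooled wage = 9/10·34 + 1/10·24 = 33.
Low-ability pays no cost for no certificate, so net payoff = 33.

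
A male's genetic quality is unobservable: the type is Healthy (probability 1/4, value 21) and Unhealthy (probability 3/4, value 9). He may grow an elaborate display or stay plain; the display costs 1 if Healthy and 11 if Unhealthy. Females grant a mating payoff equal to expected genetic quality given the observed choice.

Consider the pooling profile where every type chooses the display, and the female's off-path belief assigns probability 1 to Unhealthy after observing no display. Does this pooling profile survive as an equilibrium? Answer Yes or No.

No

On path, the female holds the prior and pays 1/4·21 + 3/4·9 = 12. Off path (no display), believing Unhealthy, it pays 9.
Healthy: the display nets 12 − 1 = 11; no display nets 9. Healthy stays.
Unhealthy: the display nets 12 − 11 = 1; no display nets 9. Unhealthy would deviate.
A type deviates, so pooling fails.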